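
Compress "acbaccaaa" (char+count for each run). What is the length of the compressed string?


Input: acbaccaaa
Runs:
  'a' x 1 => "a1"
  'c' x 1 => "c1"
  'b' x 1 => "b1"
  'a' x 1 => "a1"
  'c' x 2 => "c2"
  'a' x 3 => "a3"
Compressed: "a1c1b1a1c2a3"
Compressed length: 12

12


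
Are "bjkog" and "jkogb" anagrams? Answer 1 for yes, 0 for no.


Strings: "bjkog", "jkogb"
Sorted first:  bgjko
Sorted second: bgjko
Sorted forms match => anagrams

1


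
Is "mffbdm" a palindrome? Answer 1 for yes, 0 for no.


Input: mffbdm
Reversed: mdbffm
  Compare pos 0 ('m') with pos 5 ('m'): match
  Compare pos 1 ('f') with pos 4 ('d'): MISMATCH
  Compare pos 2 ('f') with pos 3 ('b'): MISMATCH
Result: not a palindrome

0


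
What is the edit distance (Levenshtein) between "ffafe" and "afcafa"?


Computing edit distance: "ffafe" -> "afcafa"
DP table:
           a    f    c    a    f    a
      0    1    2    3    4    5    6
  f   1    1    1    2    3    4    5
  f   2    2    1    2    3    3    4
  a   3    2    2    2    2    3    3
  f   4    3    2    3    3    2    3
  e   5    4    3    3    4    3    3
Edit distance = dp[5][6] = 3

3


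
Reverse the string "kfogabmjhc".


Input: kfogabmjhc
Reading characters right to left:
  Position 9: 'c'
  Position 8: 'h'
  Position 7: 'j'
  Position 6: 'm'
  Position 5: 'b'
  Position 4: 'a'
  Position 3: 'g'
  Position 2: 'o'
  Position 1: 'f'
  Position 0: 'k'
Reversed: chjmbagofk

chjmbagofk


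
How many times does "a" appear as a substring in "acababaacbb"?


Searching for "a" in "acababaacbb"
Scanning each position:
  Position 0: "a" => MATCH
  Position 1: "c" => no
  Position 2: "a" => MATCH
  Position 3: "b" => no
  Position 4: "a" => MATCH
  Position 5: "b" => no
  Position 6: "a" => MATCH
  Position 7: "a" => MATCH
  Position 8: "c" => no
  Position 9: "b" => no
  Position 10: "b" => no
Total occurrences: 5

5


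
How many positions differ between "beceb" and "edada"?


Comparing "beceb" and "edada" position by position:
  Position 0: 'b' vs 'e' => DIFFER
  Position 1: 'e' vs 'd' => DIFFER
  Position 2: 'c' vs 'a' => DIFFER
  Position 3: 'e' vs 'd' => DIFFER
  Position 4: 'b' vs 'a' => DIFFER
Positions that differ: 5

5


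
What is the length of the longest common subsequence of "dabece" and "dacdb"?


LCS of "dabece" and "dacdb"
DP table:
           d    a    c    d    b
      0    0    0    0    0    0
  d   0    1    1    1    1    1
  a   0    1    2    2    2    2
  b   0    1    2    2    2    3
  e   0    1    2    2    2    3
  c   0    1    2    3    3    3
  e   0    1    2    3    3    3
LCS length = dp[6][5] = 3

3


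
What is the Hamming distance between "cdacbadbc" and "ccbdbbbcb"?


Comparing "cdacbadbc" and "ccbdbbbcb" position by position:
  Position 0: 'c' vs 'c' => same
  Position 1: 'd' vs 'c' => differ
  Position 2: 'a' vs 'b' => differ
  Position 3: 'c' vs 'd' => differ
  Position 4: 'b' vs 'b' => same
  Position 5: 'a' vs 'b' => differ
  Position 6: 'd' vs 'b' => differ
  Position 7: 'b' vs 'c' => differ
  Position 8: 'c' vs 'b' => differ
Total differences (Hamming distance): 7

7


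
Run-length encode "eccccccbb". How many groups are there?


Input: eccccccbb
Scanning for consecutive runs:
  Group 1: 'e' x 1 (positions 0-0)
  Group 2: 'c' x 6 (positions 1-6)
  Group 3: 'b' x 2 (positions 7-8)
Total groups: 3

3


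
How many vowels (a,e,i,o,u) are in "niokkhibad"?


Input: niokkhibad
Checking each character:
  'n' at position 0: consonant
  'i' at position 1: vowel (running total: 1)
  'o' at position 2: vowel (running total: 2)
  'k' at position 3: consonant
  'k' at position 4: consonant
  'h' at position 5: consonant
  'i' at position 6: vowel (running total: 3)
  'b' at position 7: consonant
  'a' at position 8: vowel (running total: 4)
  'd' at position 9: consonant
Total vowels: 4

4


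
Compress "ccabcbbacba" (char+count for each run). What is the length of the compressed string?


Input: ccabcbbacba
Runs:
  'c' x 2 => "c2"
  'a' x 1 => "a1"
  'b' x 1 => "b1"
  'c' x 1 => "c1"
  'b' x 2 => "b2"
  'a' x 1 => "a1"
  'c' x 1 => "c1"
  'b' x 1 => "b1"
  'a' x 1 => "a1"
Compressed: "c2a1b1c1b2a1c1b1a1"
Compressed length: 18

18


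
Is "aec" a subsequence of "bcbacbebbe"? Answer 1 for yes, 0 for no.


Check if "aec" is a subsequence of "bcbacbebbe"
Greedy scan:
  Position 0 ('b'): no match needed
  Position 1 ('c'): no match needed
  Position 2 ('b'): no match needed
  Position 3 ('a'): matches sub[0] = 'a'
  Position 4 ('c'): no match needed
  Position 5 ('b'): no match needed
  Position 6 ('e'): matches sub[1] = 'e'
  Position 7 ('b'): no match needed
  Position 8 ('b'): no match needed
  Position 9 ('e'): no match needed
Only matched 2/3 characters => not a subsequence

0


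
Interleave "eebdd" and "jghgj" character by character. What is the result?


Interleaving "eebdd" and "jghgj":
  Position 0: 'e' from first, 'j' from second => "ej"
  Position 1: 'e' from first, 'g' from second => "eg"
  Position 2: 'b' from first, 'h' from second => "bh"
  Position 3: 'd' from first, 'g' from second => "dg"
  Position 4: 'd' from first, 'j' from second => "dj"
Result: ejegbhdgdj

ejegbhdgdj


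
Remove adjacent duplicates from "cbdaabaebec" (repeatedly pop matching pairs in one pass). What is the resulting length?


Input: cbdaabaebec
Stack-based adjacent duplicate removal:
  Read 'c': push. Stack: c
  Read 'b': push. Stack: cb
  Read 'd': push. Stack: cbd
  Read 'a': push. Stack: cbda
  Read 'a': matches stack top 'a' => pop. Stack: cbd
  Read 'b': push. Stack: cbdb
  Read 'a': push. Stack: cbdba
  Read 'e': push. Stack: cbdbae
  Read 'b': push. Stack: cbdbaeb
  Read 'e': push. Stack: cbdbaebe
  Read 'c': push. Stack: cbdbaebec
Final stack: "cbdbaebec" (length 9)

9


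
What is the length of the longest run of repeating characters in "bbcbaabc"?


Input: "bbcbaabc"
Scanning for longest run:
  Position 1 ('b'): continues run of 'b', length=2
  Position 2 ('c'): new char, reset run to 1
  Position 3 ('b'): new char, reset run to 1
  Position 4 ('a'): new char, reset run to 1
  Position 5 ('a'): continues run of 'a', length=2
  Position 6 ('b'): new char, reset run to 1
  Position 7 ('c'): new char, reset run to 1
Longest run: 'b' with length 2

2


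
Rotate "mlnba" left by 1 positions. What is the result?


Input: "mlnba", rotate left by 1
First 1 characters: "m"
Remaining characters: "lnba"
Concatenate remaining + first: "lnba" + "m" = "lnbam"

lnbam


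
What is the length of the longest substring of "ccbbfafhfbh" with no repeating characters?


Input: "ccbbfafhfbh"
Sliding window (track last position of each char):
  Position 0 ('c'): window [0,0] length 1 -- new best
  Position 1 ('c'): repeat (last at 0), move window start to 1
  Position 1 ('c'): window [1,1] length 1
  Position 2 ('b'): window [1,2] length 2 -- new best
  Position 3 ('b'): repeat (last at 2), move window start to 3
  Position 3 ('b'): window [3,3] length 1
  Position 4 ('f'): window [3,4] length 2
  Position 5 ('a'): window [3,5] length 3 -- new best
  Position 6 ('f'): repeat (last at 4), move window start to 5
  Position 6 ('f'): window [5,6] length 2
  Position 7 ('h'): window [5,7] length 3
  Position 8 ('f'): repeat (last at 6), move window start to 7
  Position 8 ('f'): window [7,8] length 2
  Position 9 ('b'): window [7,9] length 3
  Position 10 ('h'): repeat (last at 7), move window start to 8
  Position 10 ('h'): window [8,10] length 3
Longest substring with no repeats: "bfa" with length 3

3


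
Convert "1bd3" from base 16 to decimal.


Input: "1bd3" in base 16
Positional expansion:
  Digit '1' (value 1) x 16^3 = 4096
  Digit 'b' (value 11) x 16^2 = 2816
  Digit 'd' (value 13) x 16^1 = 208
  Digit '3' (value 3) x 16^0 = 3
Sum = 7123

7123


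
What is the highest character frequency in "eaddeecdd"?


Input: eaddeecdd
Character counts:
  'a': 1
  'c': 1
  'd': 4
  'e': 3
Maximum frequency: 4

4


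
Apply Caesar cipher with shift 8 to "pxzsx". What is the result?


Caesar cipher: shift "pxzsx" by 8
  'p' (pos 15) + 8 = pos 23 = 'x'
  'x' (pos 23) + 8 = pos 5 = 'f'
  'z' (pos 25) + 8 = pos 7 = 'h'
  's' (pos 18) + 8 = pos 0 = 'a'
  'x' (pos 23) + 8 = pos 5 = 'f'
Result: xfhaf

xfhaf


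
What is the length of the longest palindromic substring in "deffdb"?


Input: "deffdb"
Checking substrings for palindromes:
  [2:4] "ff" (len 2) => palindrome
Longest palindromic substring: "ff" with length 2

2


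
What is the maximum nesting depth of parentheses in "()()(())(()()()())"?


Input: "()()(())(()()()())"
Tracking depth:
  Position 0 '(': depth becomes 1
  Position 1 ')': depth becomes 0
  Position 2 '(': depth becomes 1
  Position 3 ')': depth becomes 0
  Position 4 '(': depth becomes 1
  Position 5 '(': depth becomes 2
  Position 6 ')': depth becomes 1
  Position 7 ')': depth becomes 0
  Position 8 '(': depth becomes 1
  Position 9 '(': depth becomes 2
  Position 10 ')': depth becomes 1
  Position 11 '(': depth becomes 2
  Position 12 ')': depth becomes 1
  Position 13 '(': depth becomes 2
  Position 14 ')': depth becomes 1
  Position 15 '(': depth becomes 2
  Position 16 ')': depth becomes 1
  Position 17 ')': depth becomes 0
Maximum depth reached: 2

2


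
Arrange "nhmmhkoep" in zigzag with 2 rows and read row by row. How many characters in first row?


Zigzag "nhmmhkoep" into 2 rows:
Placing characters:
  'n' => row 0
  'h' => row 1
  'm' => row 0
  'm' => row 1
  'h' => row 0
  'k' => row 1
  'o' => row 0
  'e' => row 1
  'p' => row 0
Rows:
  Row 0: "nmhop"
  Row 1: "hmke"
First row length: 5

5


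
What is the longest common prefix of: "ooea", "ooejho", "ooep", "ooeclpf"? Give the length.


Words: ooea, ooejho, ooep, ooeclpf
  Position 0: all 'o' => match
  Position 1: all 'o' => match
  Position 2: all 'e' => match
  Position 3: ('a', 'j', 'p', 'c') => mismatch, stop
LCP = "ooe" (length 3)

3


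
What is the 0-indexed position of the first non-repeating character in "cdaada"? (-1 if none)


Input: cdaada
Character frequencies:
  'a': 3
  'c': 1
  'd': 2
Scanning left to right for freq == 1:
  Position 0 ('c'): unique! => answer = 0

0


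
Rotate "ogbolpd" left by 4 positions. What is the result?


Input: "ogbolpd", rotate left by 4
First 4 characters: "ogbo"
Remaining characters: "lpd"
Concatenate remaining + first: "lpd" + "ogbo" = "lpdogbo"

lpdogbo


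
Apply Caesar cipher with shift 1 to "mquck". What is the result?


Caesar cipher: shift "mquck" by 1
  'm' (pos 12) + 1 = pos 13 = 'n'
  'q' (pos 16) + 1 = pos 17 = 'r'
  'u' (pos 20) + 1 = pos 21 = 'v'
  'c' (pos 2) + 1 = pos 3 = 'd'
  'k' (pos 10) + 1 = pos 11 = 'l'
Result: nrvdl

nrvdl


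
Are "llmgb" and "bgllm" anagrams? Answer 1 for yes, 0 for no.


Strings: "llmgb", "bgllm"
Sorted first:  bgllm
Sorted second: bgllm
Sorted forms match => anagrams

1


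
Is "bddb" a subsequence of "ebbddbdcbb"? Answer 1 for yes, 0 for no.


Check if "bddb" is a subsequence of "ebbddbdcbb"
Greedy scan:
  Position 0 ('e'): no match needed
  Position 1 ('b'): matches sub[0] = 'b'
  Position 2 ('b'): no match needed
  Position 3 ('d'): matches sub[1] = 'd'
  Position 4 ('d'): matches sub[2] = 'd'
  Position 5 ('b'): matches sub[3] = 'b'
  Position 6 ('d'): no match needed
  Position 7 ('c'): no match needed
  Position 8 ('b'): no match needed
  Position 9 ('b'): no match needed
All 4 characters matched => is a subsequence

1


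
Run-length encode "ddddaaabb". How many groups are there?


Input: ddddaaabb
Scanning for consecutive runs:
  Group 1: 'd' x 4 (positions 0-3)
  Group 2: 'a' x 3 (positions 4-6)
  Group 3: 'b' x 2 (positions 7-8)
Total groups: 3

3


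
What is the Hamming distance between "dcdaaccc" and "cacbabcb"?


Comparing "dcdaaccc" and "cacbabcb" position by position:
  Position 0: 'd' vs 'c' => differ
  Position 1: 'c' vs 'a' => differ
  Position 2: 'd' vs 'c' => differ
  Position 3: 'a' vs 'b' => differ
  Position 4: 'a' vs 'a' => same
  Position 5: 'c' vs 'b' => differ
  Position 6: 'c' vs 'c' => same
  Position 7: 'c' vs 'b' => differ
Total differences (Hamming distance): 6

6


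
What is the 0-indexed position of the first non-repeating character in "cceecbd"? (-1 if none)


Input: cceecbd
Character frequencies:
  'b': 1
  'c': 3
  'd': 1
  'e': 2
Scanning left to right for freq == 1:
  Position 0 ('c'): freq=3, skip
  Position 1 ('c'): freq=3, skip
  Position 2 ('e'): freq=2, skip
  Position 3 ('e'): freq=2, skip
  Position 4 ('c'): freq=3, skip
  Position 5 ('b'): unique! => answer = 5

5


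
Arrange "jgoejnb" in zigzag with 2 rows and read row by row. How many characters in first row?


Zigzag "jgoejnb" into 2 rows:
Placing characters:
  'j' => row 0
  'g' => row 1
  'o' => row 0
  'e' => row 1
  'j' => row 0
  'n' => row 1
  'b' => row 0
Rows:
  Row 0: "jojb"
  Row 1: "gen"
First row length: 4

4


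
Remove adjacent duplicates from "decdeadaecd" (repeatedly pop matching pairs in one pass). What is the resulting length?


Input: decdeadaecd
Stack-based adjacent duplicate removal:
  Read 'd': push. Stack: d
  Read 'e': push. Stack: de
  Read 'c': push. Stack: dec
  Read 'd': push. Stack: decd
  Read 'e': push. Stack: decde
  Read 'a': push. Stack: decdea
  Read 'd': push. Stack: decdead
  Read 'a': push. Stack: decdeada
  Read 'e': push. Stack: decdeadae
  Read 'c': push. Stack: decdeadaec
  Read 'd': push. Stack: decdeadaecd
Final stack: "decdeadaecd" (length 11)

11


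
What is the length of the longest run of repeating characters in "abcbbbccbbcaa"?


Input: "abcbbbccbbcaa"
Scanning for longest run:
  Position 1 ('b'): new char, reset run to 1
  Position 2 ('c'): new char, reset run to 1
  Position 3 ('b'): new char, reset run to 1
  Position 4 ('b'): continues run of 'b', length=2
  Position 5 ('b'): continues run of 'b', length=3
  Position 6 ('c'): new char, reset run to 1
  Position 7 ('c'): continues run of 'c', length=2
  Position 8 ('b'): new char, reset run to 1
  Position 9 ('b'): continues run of 'b', length=2
  Position 10 ('c'): new char, reset run to 1
  Position 11 ('a'): new char, reset run to 1
  Position 12 ('a'): continues run of 'a', length=2
Longest run: 'b' with length 3

3


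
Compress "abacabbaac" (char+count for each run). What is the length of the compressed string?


Input: abacabbaac
Runs:
  'a' x 1 => "a1"
  'b' x 1 => "b1"
  'a' x 1 => "a1"
  'c' x 1 => "c1"
  'a' x 1 => "a1"
  'b' x 2 => "b2"
  'a' x 2 => "a2"
  'c' x 1 => "c1"
Compressed: "a1b1a1c1a1b2a2c1"
Compressed length: 16

16


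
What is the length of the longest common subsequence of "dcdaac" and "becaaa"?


LCS of "dcdaac" and "becaaa"
DP table:
           b    e    c    a    a    a
      0    0    0    0    0    0    0
  d   0    0    0    0    0    0    0
  c   0    0    0    1    1    1    1
  d   0    0    0    1    1    1    1
  a   0    0    0    1    2    2    2
  a   0    0    0    1    2    3    3
  c   0    0    0    1    2    3    3
LCS length = dp[6][6] = 3

3


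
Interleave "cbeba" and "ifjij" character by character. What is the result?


Interleaving "cbeba" and "ifjij":
  Position 0: 'c' from first, 'i' from second => "ci"
  Position 1: 'b' from first, 'f' from second => "bf"
  Position 2: 'e' from first, 'j' from second => "ej"
  Position 3: 'b' from first, 'i' from second => "bi"
  Position 4: 'a' from first, 'j' from second => "aj"
Result: cibfejbiaj

cibfejbiaj


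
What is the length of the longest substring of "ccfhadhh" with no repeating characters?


Input: "ccfhadhh"
Sliding window (track last position of each char):
  Position 0 ('c'): window [0,0] length 1 -- new best
  Position 1 ('c'): repeat (last at 0), move window start to 1
  Position 1 ('c'): window [1,1] length 1
  Position 2 ('f'): window [1,2] length 2 -- new best
  Position 3 ('h'): window [1,3] length 3 -- new best
  Position 4 ('a'): window [1,4] length 4 -- new best
  Position 5 ('d'): window [1,5] length 5 -- new best
  Position 6 ('h'): repeat (last at 3), move window start to 4
  Position 6 ('h'): window [4,6] length 3
  Position 7 ('h'): repeat (last at 6), move window start to 7
  Position 7 ('h'): window [7,7] length 1
Longest substring with no repeats: "cfhad" with length 5

5


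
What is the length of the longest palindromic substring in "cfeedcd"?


Input: "cfeedcd"
Checking substrings for palindromes:
  [4:7] "dcd" (len 3) => palindrome
  [2:4] "ee" (len 2) => palindrome
Longest palindromic substring: "dcd" with length 3

3


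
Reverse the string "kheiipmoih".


Input: kheiipmoih
Reading characters right to left:
  Position 9: 'h'
  Position 8: 'i'
  Position 7: 'o'
  Position 6: 'm'
  Position 5: 'p'
  Position 4: 'i'
  Position 3: 'i'
  Position 2: 'e'
  Position 1: 'h'
  Position 0: 'k'
Reversed: hiompiiehk

hiompiiehk


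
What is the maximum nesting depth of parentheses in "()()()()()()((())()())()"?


Input: "()()()()()()((())()())()"
Tracking depth:
  Position 0 '(': depth becomes 1
  Position 1 ')': depth becomes 0
  Position 2 '(': depth becomes 1
  Position 3 ')': depth becomes 0
  Position 4 '(': depth becomes 1
  Position 5 ')': depth becomes 0
  Position 6 '(': depth becomes 1
  Position 7 ')': depth becomes 0
  Position 8 '(': depth becomes 1
  Position 9 ')': depth becomes 0
  Position 10 '(': depth becomes 1
  Position 11 ')': depth becomes 0
  Position 12 '(': depth becomes 1
  Position 13 '(': depth becomes 2
  Position 14 '(': depth becomes 3
  Position 15 ')': depth becomes 2
  Position 16 ')': depth becomes 1
  Position 17 '(': depth becomes 2
  Position 18 ')': depth becomes 1
  Position 19 '(': depth becomes 2
  Position 20 ')': depth becomes 1
  Position 21 ')': depth becomes 0
  Position 22 '(': depth becomes 1
  Position 23 ')': depth becomes 0
Maximum depth reached: 3

3


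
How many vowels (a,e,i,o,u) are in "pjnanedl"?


Input: pjnanedl
Checking each character:
  'p' at position 0: consonant
  'j' at position 1: consonant
  'n' at position 2: consonant
  'a' at position 3: vowel (running total: 1)
  'n' at position 4: consonant
  'e' at position 5: vowel (running total: 2)
  'd' at position 6: consonant
  'l' at position 7: consonant
Total vowels: 2

2


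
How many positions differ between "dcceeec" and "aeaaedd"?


Comparing "dcceeec" and "aeaaedd" position by position:
  Position 0: 'd' vs 'a' => DIFFER
  Position 1: 'c' vs 'e' => DIFFER
  Position 2: 'c' vs 'a' => DIFFER
  Position 3: 'e' vs 'a' => DIFFER
  Position 4: 'e' vs 'e' => same
  Position 5: 'e' vs 'd' => DIFFER
  Position 6: 'c' vs 'd' => DIFFER
Positions that differ: 6

6


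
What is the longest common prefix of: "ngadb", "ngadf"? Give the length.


Words: ngadb, ngadf
  Position 0: all 'n' => match
  Position 1: all 'g' => match
  Position 2: all 'a' => match
  Position 3: all 'd' => match
  Position 4: ('b', 'f') => mismatch, stop
LCP = "ngad" (length 4)

4


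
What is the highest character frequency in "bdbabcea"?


Input: bdbabcea
Character counts:
  'a': 2
  'b': 3
  'c': 1
  'd': 1
  'e': 1
Maximum frequency: 3

3


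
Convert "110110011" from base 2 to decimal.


Input: "110110011" in base 2
Positional expansion:
  Digit '1' (value 1) x 2^8 = 256
  Digit '1' (value 1) x 2^7 = 128
  Digit '0' (value 0) x 2^6 = 0
  Digit '1' (value 1) x 2^5 = 32
  Digit '1' (value 1) x 2^4 = 16
  Digit '0' (value 0) x 2^3 = 0
  Digit '0' (value 0) x 2^2 = 0
  Digit '1' (value 1) x 2^1 = 2
  Digit '1' (value 1) x 2^0 = 1
Sum = 435

435


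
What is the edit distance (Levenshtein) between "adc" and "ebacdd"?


Computing edit distance: "adc" -> "ebacdd"
DP table:
           e    b    a    c    d    d
      0    1    2    3    4    5    6
  a   1    1    2    2    3    4    5
  d   2    2    2    3    3    3    4
  c   3    3    3    3    3    4    4
Edit distance = dp[3][6] = 4

4


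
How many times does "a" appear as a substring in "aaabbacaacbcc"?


Searching for "a" in "aaabbacaacbcc"
Scanning each position:
  Position 0: "a" => MATCH
  Position 1: "a" => MATCH
  Position 2: "a" => MATCH
  Position 3: "b" => no
  Position 4: "b" => no
  Position 5: "a" => MATCH
  Position 6: "c" => no
  Position 7: "a" => MATCH
  Position 8: "a" => MATCH
  Position 9: "c" => no
  Position 10: "b" => no
  Position 11: "c" => no
  Position 12: "c" => no
Total occurrences: 6

6


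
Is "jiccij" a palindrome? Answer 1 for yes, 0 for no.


Input: jiccij
Reversed: jiccij
  Compare pos 0 ('j') with pos 5 ('j'): match
  Compare pos 1 ('i') with pos 4 ('i'): match
  Compare pos 2 ('c') with pos 3 ('c'): match
Result: palindrome

1


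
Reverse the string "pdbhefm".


Input: pdbhefm
Reading characters right to left:
  Position 6: 'm'
  Position 5: 'f'
  Position 4: 'e'
  Position 3: 'h'
  Position 2: 'b'
  Position 1: 'd'
  Position 0: 'p'
Reversed: mfehbdp

mfehbdp


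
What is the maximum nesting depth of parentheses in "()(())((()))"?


Input: "()(())((()))"
Tracking depth:
  Position 0 '(': depth becomes 1
  Position 1 ')': depth becomes 0
  Position 2 '(': depth becomes 1
  Position 3 '(': depth becomes 2
  Position 4 ')': depth becomes 1
  Position 5 ')': depth becomes 0
  Position 6 '(': depth becomes 1
  Position 7 '(': depth becomes 2
  Position 8 '(': depth becomes 3
  Position 9 ')': depth becomes 2
  Position 10 ')': depth becomes 1
  Position 11 ')': depth becomes 0
Maximum depth reached: 3

3


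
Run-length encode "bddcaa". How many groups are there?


Input: bddcaa
Scanning for consecutive runs:
  Group 1: 'b' x 1 (positions 0-0)
  Group 2: 'd' x 2 (positions 1-2)
  Group 3: 'c' x 1 (positions 3-3)
  Group 4: 'a' x 2 (positions 4-5)
Total groups: 4

4


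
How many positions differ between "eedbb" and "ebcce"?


Comparing "eedbb" and "ebcce" position by position:
  Position 0: 'e' vs 'e' => same
  Position 1: 'e' vs 'b' => DIFFER
  Position 2: 'd' vs 'c' => DIFFER
  Position 3: 'b' vs 'c' => DIFFER
  Position 4: 'b' vs 'e' => DIFFER
Positions that differ: 4

4


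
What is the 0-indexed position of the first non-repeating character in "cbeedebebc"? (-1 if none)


Input: cbeedebebc
Character frequencies:
  'b': 3
  'c': 2
  'd': 1
  'e': 4
Scanning left to right for freq == 1:
  Position 0 ('c'): freq=2, skip
  Position 1 ('b'): freq=3, skip
  Position 2 ('e'): freq=4, skip
  Position 3 ('e'): freq=4, skip
  Position 4 ('d'): unique! => answer = 4

4


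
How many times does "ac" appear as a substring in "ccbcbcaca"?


Searching for "ac" in "ccbcbcaca"
Scanning each position:
  Position 0: "cc" => no
  Position 1: "cb" => no
  Position 2: "bc" => no
  Position 3: "cb" => no
  Position 4: "bc" => no
  Position 5: "ca" => no
  Position 6: "ac" => MATCH
  Position 7: "ca" => no
Total occurrences: 1

1


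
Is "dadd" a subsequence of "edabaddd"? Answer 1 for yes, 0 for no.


Check if "dadd" is a subsequence of "edabaddd"
Greedy scan:
  Position 0 ('e'): no match needed
  Position 1 ('d'): matches sub[0] = 'd'
  Position 2 ('a'): matches sub[1] = 'a'
  Position 3 ('b'): no match needed
  Position 4 ('a'): no match needed
  Position 5 ('d'): matches sub[2] = 'd'
  Position 6 ('d'): matches sub[3] = 'd'
  Position 7 ('d'): no match needed
All 4 characters matched => is a subsequence

1


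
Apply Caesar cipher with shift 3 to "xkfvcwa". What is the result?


Caesar cipher: shift "xkfvcwa" by 3
  'x' (pos 23) + 3 = pos 0 = 'a'
  'k' (pos 10) + 3 = pos 13 = 'n'
  'f' (pos 5) + 3 = pos 8 = 'i'
  'v' (pos 21) + 3 = pos 24 = 'y'
  'c' (pos 2) + 3 = pos 5 = 'f'
  'w' (pos 22) + 3 = pos 25 = 'z'
  'a' (pos 0) + 3 = pos 3 = 'd'
Result: aniyfzd

aniyfzd


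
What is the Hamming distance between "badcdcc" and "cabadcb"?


Comparing "badcdcc" and "cabadcb" position by position:
  Position 0: 'b' vs 'c' => differ
  Position 1: 'a' vs 'a' => same
  Position 2: 'd' vs 'b' => differ
  Position 3: 'c' vs 'a' => differ
  Position 4: 'd' vs 'd' => same
  Position 5: 'c' vs 'c' => same
  Position 6: 'c' vs 'b' => differ
Total differences (Hamming distance): 4

4


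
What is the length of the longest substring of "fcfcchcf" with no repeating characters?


Input: "fcfcchcf"
Sliding window (track last position of each char):
  Position 0 ('f'): window [0,0] length 1 -- new best
  Position 1 ('c'): window [0,1] length 2 -- new best
  Position 2 ('f'): repeat (last at 0), move window start to 1
  Position 2 ('f'): window [1,2] length 2
  Position 3 ('c'): repeat (last at 1), move window start to 2
  Position 3 ('c'): window [2,3] length 2
  Position 4 ('c'): repeat (last at 3), move window start to 4
  Position 4 ('c'): window [4,4] length 1
  Position 5 ('h'): window [4,5] length 2
  Position 6 ('c'): repeat (last at 4), move window start to 5
  Position 6 ('c'): window [5,6] length 2
  Position 7 ('f'): window [5,7] length 3 -- new best
Longest substring with no repeats: "hcf" with length 3

3


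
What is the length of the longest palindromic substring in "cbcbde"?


Input: "cbcbde"
Checking substrings for palindromes:
  [0:3] "cbc" (len 3) => palindrome
  [1:4] "bcb" (len 3) => palindrome
Longest palindromic substring: "cbc" with length 3

3


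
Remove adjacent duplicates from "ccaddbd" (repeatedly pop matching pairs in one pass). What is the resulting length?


Input: ccaddbd
Stack-based adjacent duplicate removal:
  Read 'c': push. Stack: c
  Read 'c': matches stack top 'c' => pop. Stack: (empty)
  Read 'a': push. Stack: a
  Read 'd': push. Stack: ad
  Read 'd': matches stack top 'd' => pop. Stack: a
  Read 'b': push. Stack: ab
  Read 'd': push. Stack: abd
Final stack: "abd" (length 3)

3


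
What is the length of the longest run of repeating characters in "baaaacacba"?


Input: "baaaacacba"
Scanning for longest run:
  Position 1 ('a'): new char, reset run to 1
  Position 2 ('a'): continues run of 'a', length=2
  Position 3 ('a'): continues run of 'a', length=3
  Position 4 ('a'): continues run of 'a', length=4
  Position 5 ('c'): new char, reset run to 1
  Position 6 ('a'): new char, reset run to 1
  Position 7 ('c'): new char, reset run to 1
  Position 8 ('b'): new char, reset run to 1
  Position 9 ('a'): new char, reset run to 1
Longest run: 'a' with length 4

4


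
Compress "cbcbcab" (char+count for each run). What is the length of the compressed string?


Input: cbcbcab
Runs:
  'c' x 1 => "c1"
  'b' x 1 => "b1"
  'c' x 1 => "c1"
  'b' x 1 => "b1"
  'c' x 1 => "c1"
  'a' x 1 => "a1"
  'b' x 1 => "b1"
Compressed: "c1b1c1b1c1a1b1"
Compressed length: 14

14


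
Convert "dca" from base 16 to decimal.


Input: "dca" in base 16
Positional expansion:
  Digit 'd' (value 13) x 16^2 = 3328
  Digit 'c' (value 12) x 16^1 = 192
  Digit 'a' (value 10) x 16^0 = 10
Sum = 3530

3530


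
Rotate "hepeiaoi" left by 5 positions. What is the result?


Input: "hepeiaoi", rotate left by 5
First 5 characters: "hepei"
Remaining characters: "aoi"
Concatenate remaining + first: "aoi" + "hepei" = "aoihepei"

aoihepei


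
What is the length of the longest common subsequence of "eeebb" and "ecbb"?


LCS of "eeebb" and "ecbb"
DP table:
           e    c    b    b
      0    0    0    0    0
  e   0    1    1    1    1
  e   0    1    1    1    1
  e   0    1    1    1    1
  b   0    1    1    2    2
  b   0    1    1    2    3
LCS length = dp[5][4] = 3

3


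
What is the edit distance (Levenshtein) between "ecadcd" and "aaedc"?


Computing edit distance: "ecadcd" -> "aaedc"
DP table:
           a    a    e    d    c
      0    1    2    3    4    5
  e   1    1    2    2    3    4
  c   2    2    2    3    3    3
  a   3    2    2    3    4    4
  d   4    3    3    3    3    4
  c   5    4    4    4    4    3
  d   6    5    5    5    4    4
Edit distance = dp[6][5] = 4

4


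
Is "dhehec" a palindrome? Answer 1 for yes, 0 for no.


Input: dhehec
Reversed: cehehd
  Compare pos 0 ('d') with pos 5 ('c'): MISMATCH
  Compare pos 1 ('h') with pos 4 ('e'): MISMATCH
  Compare pos 2 ('e') with pos 3 ('h'): MISMATCH
Result: not a palindrome

0


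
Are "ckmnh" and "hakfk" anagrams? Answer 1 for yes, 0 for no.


Strings: "ckmnh", "hakfk"
Sorted first:  chkmn
Sorted second: afhkk
Differ at position 0: 'c' vs 'a' => not anagrams

0


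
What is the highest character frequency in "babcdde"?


Input: babcdde
Character counts:
  'a': 1
  'b': 2
  'c': 1
  'd': 2
  'e': 1
Maximum frequency: 2

2


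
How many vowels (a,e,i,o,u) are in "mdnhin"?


Input: mdnhin
Checking each character:
  'm' at position 0: consonant
  'd' at position 1: consonant
  'n' at position 2: consonant
  'h' at position 3: consonant
  'i' at position 4: vowel (running total: 1)
  'n' at position 5: consonant
Total vowels: 1

1


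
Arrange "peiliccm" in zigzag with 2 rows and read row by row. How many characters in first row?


Zigzag "peiliccm" into 2 rows:
Placing characters:
  'p' => row 0
  'e' => row 1
  'i' => row 0
  'l' => row 1
  'i' => row 0
  'c' => row 1
  'c' => row 0
  'm' => row 1
Rows:
  Row 0: "piic"
  Row 1: "elcm"
First row length: 4

4


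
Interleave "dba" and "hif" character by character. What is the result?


Interleaving "dba" and "hif":
  Position 0: 'd' from first, 'h' from second => "dh"
  Position 1: 'b' from first, 'i' from second => "bi"
  Position 2: 'a' from first, 'f' from second => "af"
Result: dhbiaf

dhbiaf


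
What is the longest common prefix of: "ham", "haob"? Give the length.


Words: ham, haob
  Position 0: all 'h' => match
  Position 1: all 'a' => match
  Position 2: ('m', 'o') => mismatch, stop
LCP = "ha" (length 2)

2


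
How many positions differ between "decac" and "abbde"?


Comparing "decac" and "abbde" position by position:
  Position 0: 'd' vs 'a' => DIFFER
  Position 1: 'e' vs 'b' => DIFFER
  Position 2: 'c' vs 'b' => DIFFER
  Position 3: 'a' vs 'd' => DIFFER
  Position 4: 'c' vs 'e' => DIFFER
Positions that differ: 5

5


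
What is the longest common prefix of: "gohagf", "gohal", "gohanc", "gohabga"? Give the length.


Words: gohagf, gohal, gohanc, gohabga
  Position 0: all 'g' => match
  Position 1: all 'o' => match
  Position 2: all 'h' => match
  Position 3: all 'a' => match
  Position 4: ('g', 'l', 'n', 'b') => mismatch, stop
LCP = "goha" (length 4)

4


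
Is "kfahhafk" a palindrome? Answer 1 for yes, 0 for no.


Input: kfahhafk
Reversed: kfahhafk
  Compare pos 0 ('k') with pos 7 ('k'): match
  Compare pos 1 ('f') with pos 6 ('f'): match
  Compare pos 2 ('a') with pos 5 ('a'): match
  Compare pos 3 ('h') with pos 4 ('h'): match
Result: palindrome

1


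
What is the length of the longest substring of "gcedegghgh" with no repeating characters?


Input: "gcedegghgh"
Sliding window (track last position of each char):
  Position 0 ('g'): window [0,0] length 1 -- new best
  Position 1 ('c'): window [0,1] length 2 -- new best
  Position 2 ('e'): window [0,2] length 3 -- new best
  Position 3 ('d'): window [0,3] length 4 -- new best
  Position 4 ('e'): repeat (last at 2), move window start to 3
  Position 4 ('e'): window [3,4] length 2
  Position 5 ('g'): window [3,5] length 3
  Position 6 ('g'): repeat (last at 5), move window start to 6
  Position 6 ('g'): window [6,6] length 1
  Position 7 ('h'): window [6,7] length 2
  Position 8 ('g'): repeat (last at 6), move window start to 7
  Position 8 ('g'): window [7,8] length 2
  Position 9 ('h'): repeat (last at 7), move window start to 8
  Position 9 ('h'): window [8,9] length 2
Longest substring with no repeats: "gced" with length 4

4


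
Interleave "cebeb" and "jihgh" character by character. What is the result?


Interleaving "cebeb" and "jihgh":
  Position 0: 'c' from first, 'j' from second => "cj"
  Position 1: 'e' from first, 'i' from second => "ei"
  Position 2: 'b' from first, 'h' from second => "bh"
  Position 3: 'e' from first, 'g' from second => "eg"
  Position 4: 'b' from first, 'h' from second => "bh"
Result: cjeibhegbh

cjeibhegbh


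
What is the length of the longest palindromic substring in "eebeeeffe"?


Input: "eebeeeffe"
Checking substrings for palindromes:
  [0:5] "eebee" (len 5) => palindrome
  [5:9] "effe" (len 4) => palindrome
  [1:4] "ebe" (len 3) => palindrome
  [3:6] "eee" (len 3) => palindrome
  [0:2] "ee" (len 2) => palindrome
  [3:5] "ee" (len 2) => palindrome
Longest palindromic substring: "eebee" with length 5

5


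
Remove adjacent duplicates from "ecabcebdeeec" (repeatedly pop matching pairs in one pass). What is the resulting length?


Input: ecabcebdeeec
Stack-based adjacent duplicate removal:
  Read 'e': push. Stack: e
  Read 'c': push. Stack: ec
  Read 'a': push. Stack: eca
  Read 'b': push. Stack: ecab
  Read 'c': push. Stack: ecabc
  Read 'e': push. Stack: ecabce
  Read 'b': push. Stack: ecabceb
  Read 'd': push. Stack: ecabcebd
  Read 'e': push. Stack: ecabcebde
  Read 'e': matches stack top 'e' => pop. Stack: ecabcebd
  Read 'e': push. Stack: ecabcebde
  Read 'c': push. Stack: ecabcebdec
Final stack: "ecabcebdec" (length 10)

10


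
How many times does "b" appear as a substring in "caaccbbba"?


Searching for "b" in "caaccbbba"
Scanning each position:
  Position 0: "c" => no
  Position 1: "a" => no
  Position 2: "a" => no
  Position 3: "c" => no
  Position 4: "c" => no
  Position 5: "b" => MATCH
  Position 6: "b" => MATCH
  Position 7: "b" => MATCH
  Position 8: "a" => no
Total occurrences: 3

3


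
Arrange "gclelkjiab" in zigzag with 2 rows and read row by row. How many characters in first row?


Zigzag "gclelkjiab" into 2 rows:
Placing characters:
  'g' => row 0
  'c' => row 1
  'l' => row 0
  'e' => row 1
  'l' => row 0
  'k' => row 1
  'j' => row 0
  'i' => row 1
  'a' => row 0
  'b' => row 1
Rows:
  Row 0: "gllja"
  Row 1: "cekib"
First row length: 5

5


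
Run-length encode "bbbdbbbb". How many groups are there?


Input: bbbdbbbb
Scanning for consecutive runs:
  Group 1: 'b' x 3 (positions 0-2)
  Group 2: 'd' x 1 (positions 3-3)
  Group 3: 'b' x 4 (positions 4-7)
Total groups: 3

3


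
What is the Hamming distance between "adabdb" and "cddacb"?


Comparing "adabdb" and "cddacb" position by position:
  Position 0: 'a' vs 'c' => differ
  Position 1: 'd' vs 'd' => same
  Position 2: 'a' vs 'd' => differ
  Position 3: 'b' vs 'a' => differ
  Position 4: 'd' vs 'c' => differ
  Position 5: 'b' vs 'b' => same
Total differences (Hamming distance): 4

4


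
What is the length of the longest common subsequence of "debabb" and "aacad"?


LCS of "debabb" and "aacad"
DP table:
           a    a    c    a    d
      0    0    0    0    0    0
  d   0    0    0    0    0    1
  e   0    0    0    0    0    1
  b   0    0    0    0    0    1
  a   0    1    1    1    1    1
  b   0    1    1    1    1    1
  b   0    1    1    1    1    1
LCS length = dp[6][5] = 1

1


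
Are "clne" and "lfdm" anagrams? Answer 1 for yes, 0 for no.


Strings: "clne", "lfdm"
Sorted first:  celn
Sorted second: dflm
Differ at position 0: 'c' vs 'd' => not anagrams

0


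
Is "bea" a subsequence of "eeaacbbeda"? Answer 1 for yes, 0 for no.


Check if "bea" is a subsequence of "eeaacbbeda"
Greedy scan:
  Position 0 ('e'): no match needed
  Position 1 ('e'): no match needed
  Position 2 ('a'): no match needed
  Position 3 ('a'): no match needed
  Position 4 ('c'): no match needed
  Position 5 ('b'): matches sub[0] = 'b'
  Position 6 ('b'): no match needed
  Position 7 ('e'): matches sub[1] = 'e'
  Position 8 ('d'): no match needed
  Position 9 ('a'): matches sub[2] = 'a'
All 3 characters matched => is a subsequence

1


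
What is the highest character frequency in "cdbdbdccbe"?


Input: cdbdbdccbe
Character counts:
  'b': 3
  'c': 3
  'd': 3
  'e': 1
Maximum frequency: 3

3


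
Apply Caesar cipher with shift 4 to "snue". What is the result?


Caesar cipher: shift "snue" by 4
  's' (pos 18) + 4 = pos 22 = 'w'
  'n' (pos 13) + 4 = pos 17 = 'r'
  'u' (pos 20) + 4 = pos 24 = 'y'
  'e' (pos 4) + 4 = pos 8 = 'i'
Result: wryi

wryi


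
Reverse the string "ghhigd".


Input: ghhigd
Reading characters right to left:
  Position 5: 'd'
  Position 4: 'g'
  Position 3: 'i'
  Position 2: 'h'
  Position 1: 'h'
  Position 0: 'g'
Reversed: dgihhg

dgihhg


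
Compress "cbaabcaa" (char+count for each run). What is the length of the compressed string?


Input: cbaabcaa
Runs:
  'c' x 1 => "c1"
  'b' x 1 => "b1"
  'a' x 2 => "a2"
  'b' x 1 => "b1"
  'c' x 1 => "c1"
  'a' x 2 => "a2"
Compressed: "c1b1a2b1c1a2"
Compressed length: 12

12


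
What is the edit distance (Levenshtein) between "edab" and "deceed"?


Computing edit distance: "edab" -> "deceed"
DP table:
           d    e    c    e    e    d
      0    1    2    3    4    5    6
  e   1    1    1    2    3    4    5
  d   2    1    2    2    3    4    4
  a   3    2    2    3    3    4    5
  b   4    3    3    3    4    4    5
Edit distance = dp[4][6] = 5

5


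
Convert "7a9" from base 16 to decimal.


Input: "7a9" in base 16
Positional expansion:
  Digit '7' (value 7) x 16^2 = 1792
  Digit 'a' (value 10) x 16^1 = 160
  Digit '9' (value 9) x 16^0 = 9
Sum = 1961

1961


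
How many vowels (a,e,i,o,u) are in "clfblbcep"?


Input: clfblbcep
Checking each character:
  'c' at position 0: consonant
  'l' at position 1: consonant
  'f' at position 2: consonant
  'b' at position 3: consonant
  'l' at position 4: consonant
  'b' at position 5: consonant
  'c' at position 6: consonant
  'e' at position 7: vowel (running total: 1)
  'p' at position 8: consonant
Total vowels: 1

1


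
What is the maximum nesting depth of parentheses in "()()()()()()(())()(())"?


Input: "()()()()()()(())()(())"
Tracking depth:
  Position 0 '(': depth becomes 1
  Position 1 ')': depth becomes 0
  Position 2 '(': depth becomes 1
  Position 3 ')': depth becomes 0
  Position 4 '(': depth becomes 1
  Position 5 ')': depth becomes 0
  Position 6 '(': depth becomes 1
  Position 7 ')': depth becomes 0
  Position 8 '(': depth becomes 1
  Position 9 ')': depth becomes 0
  Position 10 '(': depth becomes 1
  Position 11 ')': depth becomes 0
  Position 12 '(': depth becomes 1
  Position 13 '(': depth becomes 2
  Position 14 ')': depth becomes 1
  Position 15 ')': depth becomes 0
  Position 16 '(': depth becomes 1
  Position 17 ')': depth becomes 0
  Position 18 '(': depth becomes 1
  Position 19 '(': depth becomes 2
  Position 20 ')': depth becomes 1
  Position 21 ')': depth becomes 0
Maximum depth reached: 2

2


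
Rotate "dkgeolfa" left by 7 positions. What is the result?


Input: "dkgeolfa", rotate left by 7
First 7 characters: "dkgeolf"
Remaining characters: "a"
Concatenate remaining + first: "a" + "dkgeolf" = "adkgeolf"

adkgeolf


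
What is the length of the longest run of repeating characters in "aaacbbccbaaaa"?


Input: "aaacbbccbaaaa"
Scanning for longest run:
  Position 1 ('a'): continues run of 'a', length=2
  Position 2 ('a'): continues run of 'a', length=3
  Position 3 ('c'): new char, reset run to 1
  Position 4 ('b'): new char, reset run to 1
  Position 5 ('b'): continues run of 'b', length=2
  Position 6 ('c'): new char, reset run to 1
  Position 7 ('c'): continues run of 'c', length=2
  Position 8 ('b'): new char, reset run to 1
  Position 9 ('a'): new char, reset run to 1
  Position 10 ('a'): continues run of 'a', length=2
  Position 11 ('a'): continues run of 'a', length=3
  Position 12 ('a'): continues run of 'a', length=4
Longest run: 'a' with length 4

4


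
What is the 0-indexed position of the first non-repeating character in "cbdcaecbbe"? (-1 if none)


Input: cbdcaecbbe
Character frequencies:
  'a': 1
  'b': 3
  'c': 3
  'd': 1
  'e': 2
Scanning left to right for freq == 1:
  Position 0 ('c'): freq=3, skip
  Position 1 ('b'): freq=3, skip
  Position 2 ('d'): unique! => answer = 2

2


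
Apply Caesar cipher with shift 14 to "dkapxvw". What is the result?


Caesar cipher: shift "dkapxvw" by 14
  'd' (pos 3) + 14 = pos 17 = 'r'
  'k' (pos 10) + 14 = pos 24 = 'y'
  'a' (pos 0) + 14 = pos 14 = 'o'
  'p' (pos 15) + 14 = pos 3 = 'd'
  'x' (pos 23) + 14 = pos 11 = 'l'
  'v' (pos 21) + 14 = pos 9 = 'j'
  'w' (pos 22) + 14 = pos 10 = 'k'
Result: ryodljk

ryodljk
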